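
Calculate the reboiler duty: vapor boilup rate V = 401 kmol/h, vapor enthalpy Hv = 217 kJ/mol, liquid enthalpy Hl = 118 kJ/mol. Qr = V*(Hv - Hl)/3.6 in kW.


Qr = 401 * (217 - 118) / 3.6 = 401 * 99 / 3.6 = 11030

11030 kW


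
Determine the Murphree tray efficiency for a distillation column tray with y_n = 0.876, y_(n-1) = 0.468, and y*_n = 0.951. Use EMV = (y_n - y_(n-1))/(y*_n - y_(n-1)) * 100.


Murphree vapor efficiency: EMV = (y_n - y_(n-1)) / (y*_n - y_(n-1)) * 100
EMV = (0.876 - 0.468) / (0.951 - 0.468) * 100 = 0.408 / 0.483 * 100 = 84.47

84.47 %


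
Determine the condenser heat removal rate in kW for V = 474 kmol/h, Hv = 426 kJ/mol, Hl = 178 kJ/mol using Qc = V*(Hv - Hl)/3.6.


Qc = 474 * (426 - 178) / 3.6 = 474 * 248 / 3.6 = 32650

32650 kW


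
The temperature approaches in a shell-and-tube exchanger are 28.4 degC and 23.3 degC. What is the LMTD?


LMTD = (dT1 - dT2) / ln(dT1/dT2)
= (28.4 - 23.3) / ln(28.4 / 23.3) = 5.1 / 0.197936 = 25.77

25.77 degC


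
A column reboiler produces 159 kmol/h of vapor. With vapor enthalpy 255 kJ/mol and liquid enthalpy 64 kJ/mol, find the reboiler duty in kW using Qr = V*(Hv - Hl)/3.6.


Qr = 159 * (255 - 64) / 3.6 = 159 * 191 / 3.6 = 8436

8436 kW


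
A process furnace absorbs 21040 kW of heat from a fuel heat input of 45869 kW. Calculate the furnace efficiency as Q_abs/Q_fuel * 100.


Furnace efficiency = Q_absorbed / Q_fuel * 100
= 21040 / 45869 * 100 = 45.87

45.87 %


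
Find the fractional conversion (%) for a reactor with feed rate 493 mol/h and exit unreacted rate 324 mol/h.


X = (F_in - F_out) / F_in * 100
Moles reacted = 493 - 324 = 169
X = 169 / 493 * 100
= 0.3428 * 100
= 34.28 %

34.28 %


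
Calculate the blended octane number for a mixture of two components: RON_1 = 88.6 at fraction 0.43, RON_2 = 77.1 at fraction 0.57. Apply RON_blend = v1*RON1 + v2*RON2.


Linear blending: RON_blend = sum(vi * RONi)
Contribution 1: 0.43 * 88.6 = 38.098
Contribution 2: 0.57 * 77.1 = 43.947
RON_blend = 38.098 + 43.947 = 82.045

82.045


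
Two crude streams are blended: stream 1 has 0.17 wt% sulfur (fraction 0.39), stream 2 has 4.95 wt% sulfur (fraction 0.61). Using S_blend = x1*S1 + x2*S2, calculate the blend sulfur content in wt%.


Linear sulfur blending: S_blend = x1*S1 + x2*S2
Contribution 1: 0.39 * 0.17 = 0.0663 wt%
Contribution 2: 0.61 * 4.95 = 3.0195 wt%
S_blend = 0.0663 + 3.0195 = 3.0858

3.0858 wt%


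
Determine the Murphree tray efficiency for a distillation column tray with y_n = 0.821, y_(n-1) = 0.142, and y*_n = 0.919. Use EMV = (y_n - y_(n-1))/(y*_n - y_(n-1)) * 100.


Murphree vapor efficiency: EMV = (y_n - y_(n-1)) / (y*_n - y_(n-1)) * 100
EMV = (0.821 - 0.142) / (0.919 - 0.142) * 100 = 0.679 / 0.777 * 100 = 87.39

87.39 %


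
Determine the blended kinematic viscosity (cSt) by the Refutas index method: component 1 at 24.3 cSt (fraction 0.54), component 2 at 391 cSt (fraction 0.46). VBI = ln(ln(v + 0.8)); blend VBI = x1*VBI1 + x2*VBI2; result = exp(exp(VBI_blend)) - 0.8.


Refutas method: VBN_i = 14.534*ln(ln(visc_i + 0.8)) + 10.975, blended linearly by mass fraction; since VBN is linear in VBI_i = ln(ln(visc_i + 0.8)) and the fractions sum to 1, blend VBI directly: visc = exp(exp(VBI_blend)) - 0.8
VBI_1 = ln(ln(24.3 + 0.8)) = 1.17027
VBI_2 = ln(ln(391 + 0.8)) = 1.78687
VBI_blend = 0.54 * 1.17027 + 0.46 * 1.78687 = 1.45391
visc_blend = exp(exp(1.45391)) - 0.8 = 71.43

71.43 cSt


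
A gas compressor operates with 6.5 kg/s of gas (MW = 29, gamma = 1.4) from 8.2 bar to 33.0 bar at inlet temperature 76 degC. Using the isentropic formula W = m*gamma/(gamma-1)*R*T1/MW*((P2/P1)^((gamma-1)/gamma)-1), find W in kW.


Isentropic work: W = m*(gamma/(gamma-1))*(R*T1/MW)*((P2/P1)^((gamma-1)/gamma) - 1)
T1 = 76 + 273.15 = 349.15 K
Pressure ratio = 33.0 / 8.2 = 4.02439
Exponent = (1.4 - 1)/1.4 = 0.285714
(P2/P1)^exp - 1 = 4.02439^0.285714 - 1 = 0.488577
W = 6.5 * 1.4 / 0.4 * 8.314 * 349.15 / 29 * 0.488577 = 1113

1113 kW


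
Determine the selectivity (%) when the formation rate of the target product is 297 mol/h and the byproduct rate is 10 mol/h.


Selectivity = desired / (desired + undesired) * 100
Total products = 297 + 10 = 307 mol/h
S = 297 / 307 * 100
= 0.9674 * 100
= 96.74 %

96.74 %


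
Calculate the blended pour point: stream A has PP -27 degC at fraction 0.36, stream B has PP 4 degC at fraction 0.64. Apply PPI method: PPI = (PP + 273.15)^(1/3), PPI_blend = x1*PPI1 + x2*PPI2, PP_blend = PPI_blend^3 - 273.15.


PPI_1 = (-27 + 273.15)^(1/3) = 6.2671
PPI_2 = (4 + 273.15)^(1/3) = 6.51986
PPI_blend = 0.36 * 6.2671 + 0.64 * 6.51986 = 6.428866
PP_blend = 6.428866^3 - 273.15 = 265.7071 - 273.15 = -7.44

-7.44 degC


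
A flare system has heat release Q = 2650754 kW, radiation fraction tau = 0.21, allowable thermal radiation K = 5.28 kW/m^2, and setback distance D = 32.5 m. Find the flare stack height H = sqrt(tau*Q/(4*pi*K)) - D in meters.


tau*Q/(4*pi*K) = 0.21 * 2650754 / (4 * pi * 5.28) = 8389.67
sqrt(8389.67) = 91.5951
H = 91.5951 - 32.5 = 59.10

59.10 m


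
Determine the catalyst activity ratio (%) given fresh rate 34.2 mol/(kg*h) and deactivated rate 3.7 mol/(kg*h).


Activity (%) = (rate_used / rate_fresh) * 100
rate_used = 3.7, rate_fresh = 34.2
= (3.7 / 34.2) * 100
= 0.1082 * 100 = 10.82

10.82 %


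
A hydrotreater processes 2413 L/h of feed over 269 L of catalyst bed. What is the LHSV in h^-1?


LHSV = volumetric feed rate / catalyst volume
= 2413 L/h / 269 L
= 8.970 h^-1

8.970 h^-1


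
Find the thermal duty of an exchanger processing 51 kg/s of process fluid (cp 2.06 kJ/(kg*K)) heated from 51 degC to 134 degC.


Q = m_dot * cp * delta_T
delta_T = 134 - 51 = 83 K
Q = 51 * 2.06 * 83
= 105.06 * 83
= 8719.98 kW

8719.98 kW


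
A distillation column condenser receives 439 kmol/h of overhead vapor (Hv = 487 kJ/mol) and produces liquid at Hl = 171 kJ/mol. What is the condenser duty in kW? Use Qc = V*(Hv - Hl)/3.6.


Qc = 439 * (487 - 171) / 3.6 = 439 * 316 / 3.6 = 38530

38530 kW


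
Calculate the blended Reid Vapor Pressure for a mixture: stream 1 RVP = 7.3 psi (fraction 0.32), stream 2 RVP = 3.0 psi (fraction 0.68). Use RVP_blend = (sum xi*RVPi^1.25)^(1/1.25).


Chevron index: RVP_blend = (sum xi*RVPi^1.25)^(1/1.25)
RVP^1.25 terms: 0.32 * 7.3^1.25 + 0.68 * 3.0^1.25 = 6.52455
RVP_blend = 6.52455^(1/1.25) = 4.484

4.484 psi


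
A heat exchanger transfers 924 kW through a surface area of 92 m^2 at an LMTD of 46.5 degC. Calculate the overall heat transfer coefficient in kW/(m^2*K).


From Q = U*A*LMTD, U = Q / (A * LMTD)
U = 924 / (92 * 46.5) = 924 / 4278 = 0.2160

0.2160 kW/(m^2*K)


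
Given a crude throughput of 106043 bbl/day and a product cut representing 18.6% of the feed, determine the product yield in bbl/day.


Crude throughput = 106043 bbl/day
Fraction yield = 18.6%
yield = throughput * fraction / 100
yield = 106043 * 18.6 / 100 = 19723.998

19723.998 bbl/day


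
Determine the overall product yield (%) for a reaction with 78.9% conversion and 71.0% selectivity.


Overall yield = conversion (%) * selectivity (%) / 100
Conversion = 78.9%, Selectivity = 71.0%
Y = 78.9 * 71.0 / 100
= 56.019 %

56.019 %


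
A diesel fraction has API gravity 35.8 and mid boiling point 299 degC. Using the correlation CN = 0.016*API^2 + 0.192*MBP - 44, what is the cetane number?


CN = 0.016 * 35.8^2 + 0.192 * 299 - 44
CN = 20.50624 + 57.408 - 44 = 33.91424

33.91424


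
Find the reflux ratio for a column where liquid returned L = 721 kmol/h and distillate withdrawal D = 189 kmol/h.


Reflux ratio definition: R = L / D (liquid returned / distillate withdrawn)
L = 721 kmol/h, D = 189 kmol/h
R = 721 / 189 = 3.815

3.815


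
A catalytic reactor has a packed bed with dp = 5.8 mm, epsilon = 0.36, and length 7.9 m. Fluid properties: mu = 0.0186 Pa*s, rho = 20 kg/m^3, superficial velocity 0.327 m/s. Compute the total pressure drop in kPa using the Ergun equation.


dp = 5.8 mm = 0.0058 m
Viscous term = 150*0.0186*0.327*(1-0.36)^2 / (0.0058^2*0.36^3) = 238094
Inertial term = 1.75*20*0.327^2*(1-0.36) / (0.0058*0.36^3) = 8851.32
dP/L = 238094 + 8851.32 = 246945 Pa/m
dP = 246945 * 7.9 / 1000 = 1951 kPa

1951 kPa


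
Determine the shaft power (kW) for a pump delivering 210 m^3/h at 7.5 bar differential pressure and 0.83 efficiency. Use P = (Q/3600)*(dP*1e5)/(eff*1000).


Q = 210 / 3600 = 0.0583333 m^3/s
P = 0.0583333 * (7.5 * 1e5) / 0.83 / 1000 = 52.71

52.71 kW


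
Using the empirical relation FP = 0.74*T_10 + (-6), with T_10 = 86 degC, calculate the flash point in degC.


FP = 0.74 * 86 + (-6) = 57.64

57.64 degC


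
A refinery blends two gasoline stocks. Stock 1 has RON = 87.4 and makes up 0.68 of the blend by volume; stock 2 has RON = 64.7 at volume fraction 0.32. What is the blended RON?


Linear blending: RON_blend = sum(vi * RONi)
Contribution 1: 0.68 * 87.4 = 59.432
Contribution 2: 0.32 * 64.7 = 20.704
RON_blend = 59.432 + 20.704 = 80.136

80.136


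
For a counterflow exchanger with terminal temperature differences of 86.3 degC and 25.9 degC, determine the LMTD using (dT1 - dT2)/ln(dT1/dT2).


LMTD = (dT1 - dT2) / ln(dT1/dT2)
= (86.3 - 25.9) / ln(86.3 / 25.9) = 60.4 / 1.20359 = 50.18

50.18 degC


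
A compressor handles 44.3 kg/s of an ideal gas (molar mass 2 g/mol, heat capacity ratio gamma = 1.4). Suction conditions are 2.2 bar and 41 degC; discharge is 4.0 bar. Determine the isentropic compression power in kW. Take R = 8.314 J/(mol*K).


Isentropic work: W = m*(gamma/(gamma-1))*(R*T1/MW)*((P2/P1)^((gamma-1)/gamma) - 1)
T1 = 41 + 273.15 = 314.15 K
Pressure ratio = 4.0 / 2.2 = 1.81818
Exponent = (1.4 - 1)/1.4 = 0.285714
(P2/P1)^exp - 1 = 1.81818^0.285714 - 1 = 0.186265
W = 44.3 * 1.4 / 0.4 * 8.314 * 314.15 / 2 * 0.186265 = 37720

37720 kW


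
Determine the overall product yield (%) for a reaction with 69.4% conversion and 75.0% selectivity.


Overall yield = conversion (%) * selectivity (%) / 100
Conversion = 69.4%, Selectivity = 75.0%
Y = 69.4 * 75.0 / 100
= 52.05 %

52.05 %


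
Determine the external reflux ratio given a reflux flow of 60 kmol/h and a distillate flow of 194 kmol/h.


Reflux ratio definition: R = L / D (liquid returned / distillate withdrawn)
L = 60 kmol/h, D = 194 kmol/h
R = 60 / 194 = 0.3093

0.3093


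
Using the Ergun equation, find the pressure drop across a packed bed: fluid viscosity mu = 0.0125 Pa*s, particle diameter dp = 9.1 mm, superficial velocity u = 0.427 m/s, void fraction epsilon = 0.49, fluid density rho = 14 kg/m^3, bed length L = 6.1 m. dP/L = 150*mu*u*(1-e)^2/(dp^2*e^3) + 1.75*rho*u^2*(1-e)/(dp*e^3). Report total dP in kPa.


dp = 9.1 mm = 0.0091 m
Viscous term = 150*0.0125*0.427*(1-0.49)^2 / (0.0091^2*0.49^3) = 21374.6
Inertial term = 1.75*14*0.427^2*(1-0.49) / (0.0091*0.49^3) = 2127.95
dP/L = 21374.6 + 2127.95 = 23502.5 Pa/m
dP = 23502.5 * 6.1 / 1000 = 143.4 kPa

143.4 kPa


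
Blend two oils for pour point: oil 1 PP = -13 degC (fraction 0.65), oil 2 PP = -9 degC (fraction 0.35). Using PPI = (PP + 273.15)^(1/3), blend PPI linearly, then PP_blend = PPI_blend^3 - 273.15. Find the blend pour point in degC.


PPI_1 = (-13 + 273.15)^(1/3) = 6.383731
PPI_2 = (-9 + 273.15)^(1/3) = 6.416283
PPI_blend = 0.65 * 6.383731 + 0.35 * 6.416283 = 6.395124
PP_blend = 6.395124^3 - 273.15 = 261.5453 - 273.15 = -11.6

-11.6 degC


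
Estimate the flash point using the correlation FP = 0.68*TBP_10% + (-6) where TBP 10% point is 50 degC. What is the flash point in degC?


FP = 0.68 * 50 + (-6) = 28

28 degC


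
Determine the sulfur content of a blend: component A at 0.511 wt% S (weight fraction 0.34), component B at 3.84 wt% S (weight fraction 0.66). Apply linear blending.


Linear sulfur blending: S_blend = x1*S1 + x2*S2
Contribution 1: 0.34 * 0.511 = 0.17374 wt%
Contribution 2: 0.66 * 3.84 = 2.5344 wt%
S_blend = 0.17374 + 2.5344 = 2.70814

2.70814 wt%


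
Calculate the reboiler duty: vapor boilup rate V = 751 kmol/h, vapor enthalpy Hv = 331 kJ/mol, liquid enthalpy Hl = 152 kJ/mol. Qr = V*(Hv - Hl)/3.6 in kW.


Qr = 751 * (331 - 152) / 3.6 = 751 * 179 / 3.6 = 37340

37340 kW


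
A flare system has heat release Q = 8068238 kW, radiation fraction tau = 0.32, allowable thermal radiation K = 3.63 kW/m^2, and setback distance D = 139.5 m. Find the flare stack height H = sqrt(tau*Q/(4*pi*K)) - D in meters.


tau*Q/(4*pi*K) = 0.32 * 8068238 / (4 * pi * 3.63) = 56599.4
sqrt(56599.4) = 237.906
H = 237.906 - 139.5 = 98.41

98.41 m


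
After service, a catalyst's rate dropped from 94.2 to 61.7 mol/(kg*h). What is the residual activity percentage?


Activity (%) = (rate_used / rate_fresh) * 100
rate_used = 61.7, rate_fresh = 94.2
= (61.7 / 94.2) * 100
= 0.6550 * 100 = 65.50

65.50 %


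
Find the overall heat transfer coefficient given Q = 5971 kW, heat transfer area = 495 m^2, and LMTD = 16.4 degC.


From Q = U*A*LMTD, U = Q / (A * LMTD)
U = 5971 / (495 * 16.4) = 5971 / 8118 = 0.7355

0.7355 kW/(m^2*K)


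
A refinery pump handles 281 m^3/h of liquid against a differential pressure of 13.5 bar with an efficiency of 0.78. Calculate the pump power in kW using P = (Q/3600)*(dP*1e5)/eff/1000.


Q = 281 / 3600 = 0.0780556 m^3/s
P = 0.0780556 * (13.5 * 1e5) / 0.78 / 1000 = 135.1

135.1 kW


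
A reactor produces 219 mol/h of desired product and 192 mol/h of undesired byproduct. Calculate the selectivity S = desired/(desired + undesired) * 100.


Selectivity = desired / (desired + undesired) * 100
Total products = 219 + 192 = 411 mol/h
S = 219 / 411 * 100
= 0.5328 * 100
= 53.28 %

53.28 %


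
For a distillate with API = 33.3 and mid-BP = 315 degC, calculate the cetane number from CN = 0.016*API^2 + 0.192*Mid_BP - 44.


CN = 0.016 * 33.3^2 + 0.192 * 315 - 44
CN = 17.74224 + 60.48 - 44 = 34.22224

34.22224


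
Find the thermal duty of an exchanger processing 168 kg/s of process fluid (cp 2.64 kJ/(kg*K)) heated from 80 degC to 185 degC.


Q = m_dot * cp * delta_T
delta_T = 185 - 80 = 105 K
Q = 168 * 2.64 * 105
= 443.52 * 105
= 46569.6 kW

46569.6 kW


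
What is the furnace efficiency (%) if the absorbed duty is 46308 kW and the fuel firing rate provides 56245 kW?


Furnace efficiency = Q_absorbed / Q_fuel * 100
= 46308 / 56245 * 100 = 82.33

82.33 %


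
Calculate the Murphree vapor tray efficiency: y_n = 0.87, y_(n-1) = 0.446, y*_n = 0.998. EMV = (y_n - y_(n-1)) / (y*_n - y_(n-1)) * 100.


Murphree vapor efficiency: EMV = (y_n - y_(n-1)) / (y*_n - y_(n-1)) * 100
EMV = (0.87 - 0.446) / (0.998 - 0.446) * 100 = 0.424 / 0.552 * 100 = 76.81

76.81 %


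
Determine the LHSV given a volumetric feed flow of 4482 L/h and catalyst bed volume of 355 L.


LHSV = volumetric feed rate / catalyst volume
= 4482 L/h / 355 L
= 12.63 h^-1

12.63 h^-1


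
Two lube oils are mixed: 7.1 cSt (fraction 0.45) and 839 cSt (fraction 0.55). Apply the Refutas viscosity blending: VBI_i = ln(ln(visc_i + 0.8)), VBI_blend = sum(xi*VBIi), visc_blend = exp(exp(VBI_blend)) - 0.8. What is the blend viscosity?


Refutas method: VBN_i = 14.534*ln(ln(visc_i + 0.8)) + 10.975, blended linearly by mass fraction; since VBN is linear in VBI_i = ln(ln(visc_i + 0.8)) and the fractions sum to 1, blend VBI directly: visc = exp(exp(VBI_blend)) - 0.8
VBI_1 = ln(ln(7.1 + 0.8)) = 0.726032
VBI_2 = ln(ln(839 + 0.8)) = 1.90705
VBI_blend = 0.45 * 0.726032 + 0.55 * 1.90705 = 1.37559
visc_blend = exp(exp(1.37559)) - 0.8 = 51.52

51.52 cSt


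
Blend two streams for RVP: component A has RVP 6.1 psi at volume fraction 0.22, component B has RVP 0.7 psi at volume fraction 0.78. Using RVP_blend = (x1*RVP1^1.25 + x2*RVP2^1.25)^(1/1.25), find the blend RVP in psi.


Chevron index: RVP_blend = (sum xi*RVPi^1.25)^(1/1.25)
RVP^1.25 terms: 0.22 * 6.1^1.25 + 0.78 * 0.7^1.25 = 2.60846
RVP_blend = 2.60846^(1/1.25) = 2.153

2.153 psi


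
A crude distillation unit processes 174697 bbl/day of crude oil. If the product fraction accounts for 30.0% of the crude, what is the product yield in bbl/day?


Crude throughput = 174697 bbl/day
Fraction yield = 30.0%
yield = throughput * fraction / 100
yield = 174697 * 30.0 / 100 = 52409.1

52409.1 bbl/day


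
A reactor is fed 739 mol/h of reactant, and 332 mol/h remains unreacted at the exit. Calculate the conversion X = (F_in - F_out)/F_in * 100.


X = (F_in - F_out) / F_in * 100
Moles reacted = 739 - 332 = 407
X = 407 / 739 * 100
= 0.5507 * 100
= 55.07 %

55.07 %


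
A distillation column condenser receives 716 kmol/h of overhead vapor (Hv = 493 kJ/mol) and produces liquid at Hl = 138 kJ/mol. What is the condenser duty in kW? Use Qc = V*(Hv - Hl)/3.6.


Qc = 716 * (493 - 138) / 3.6 = 716 * 355 / 3.6 = 70610

70610 kW


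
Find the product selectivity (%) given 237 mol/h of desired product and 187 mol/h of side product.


Selectivity = desired / (desired + undesired) * 100
Total products = 237 + 187 = 424 mol/h
S = 237 / 424 * 100
= 0.5590 * 100
= 55.90 %

55.90 %


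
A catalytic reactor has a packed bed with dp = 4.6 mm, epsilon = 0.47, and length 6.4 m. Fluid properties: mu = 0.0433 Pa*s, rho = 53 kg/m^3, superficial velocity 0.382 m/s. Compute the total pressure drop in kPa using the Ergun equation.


dp = 4.6 mm = 0.0046 m
Viscous term = 150*0.0433*0.382*(1-0.47)^2 / (0.0046^2*0.47^3) = 317238
Inertial term = 1.75*53*0.382^2*(1-0.47) / (0.0046*0.47^3) = 15019.8
dP/L = 317238 + 15019.8 = 332258 Pa/m
dP = 332258 * 6.4 / 1000 = 2126 kPa

2126 kPa


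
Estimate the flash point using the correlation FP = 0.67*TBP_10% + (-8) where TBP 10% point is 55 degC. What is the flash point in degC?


FP = 0.67 * 55 + (-8) = 28.85

28.85 degC


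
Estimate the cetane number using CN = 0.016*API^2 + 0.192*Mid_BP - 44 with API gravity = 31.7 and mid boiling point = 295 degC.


CN = 0.016 * 31.7^2 + 0.192 * 295 - 44
CN = 16.07824 + 56.64 - 44 = 28.71824

28.71824


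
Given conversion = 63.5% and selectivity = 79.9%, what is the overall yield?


Overall yield = conversion (%) * selectivity (%) / 100
Conversion = 63.5%, Selectivity = 79.9%
Y = 63.5 * 79.9 / 100
= 50.7365 %

50.7365 %


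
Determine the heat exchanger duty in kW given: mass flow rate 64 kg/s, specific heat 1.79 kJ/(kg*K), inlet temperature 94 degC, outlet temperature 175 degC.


Q = m_dot * cp * delta_T
delta_T = 175 - 94 = 81 K
Q = 64 * 1.79 * 81
= 114.56 * 81
= 9279.36 kW

9279.36 kW


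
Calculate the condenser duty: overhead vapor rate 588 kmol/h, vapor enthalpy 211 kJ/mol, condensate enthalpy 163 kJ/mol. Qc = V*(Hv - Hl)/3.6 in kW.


Qc = 588 * (211 - 163) / 3.6 = 588 * 48 / 3.6 = 7840

7840 kW


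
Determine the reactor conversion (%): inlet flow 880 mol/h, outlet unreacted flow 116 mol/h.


X = (F_in - F_out) / F_in * 100
Moles reacted = 880 - 116 = 764
X = 764 / 880 * 100
= 0.8682 * 100
= 86.82 %

86.82 %


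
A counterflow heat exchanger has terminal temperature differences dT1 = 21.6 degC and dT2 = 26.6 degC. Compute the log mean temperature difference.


LMTD = (dT1 - dT2) / ln(dT1/dT2)
= (21.6 - 26.6) / ln(21.6 / 26.6) = -5 / -0.208218 = 24.01

24.01 degC


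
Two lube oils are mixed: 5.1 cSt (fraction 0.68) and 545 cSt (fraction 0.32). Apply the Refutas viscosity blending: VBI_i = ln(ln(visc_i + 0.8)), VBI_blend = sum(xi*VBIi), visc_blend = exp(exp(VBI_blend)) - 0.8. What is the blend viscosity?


Refutas method: VBN_i = 14.534*ln(ln(visc_i + 0.8)) + 10.975, blended linearly by mass fraction; since VBN is linear in VBI_i = ln(ln(visc_i + 0.8)) and the fractions sum to 1, blend VBI directly: visc = exp(exp(VBI_blend)) - 0.8
VBI_1 = ln(ln(5.1 + 0.8)) = 0.573774
VBI_2 = ln(ln(545 + 0.8)) = 1.84091
VBI_blend = 0.68 * 0.573774 + 0.32 * 1.84091 = 0.979258
visc_blend = exp(exp(0.979258)) - 0.8 = 13.53

13.53 cSt


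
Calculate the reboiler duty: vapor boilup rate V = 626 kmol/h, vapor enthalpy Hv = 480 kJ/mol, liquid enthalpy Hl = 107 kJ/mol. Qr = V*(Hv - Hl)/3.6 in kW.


Qr = 626 * (480 - 107) / 3.6 = 626 * 373 / 3.6 = 64860

64860 kW


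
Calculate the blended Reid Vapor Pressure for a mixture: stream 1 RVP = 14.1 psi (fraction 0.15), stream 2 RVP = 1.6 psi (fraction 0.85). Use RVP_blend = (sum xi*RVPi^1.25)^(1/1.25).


Chevron index: RVP_blend = (sum xi*RVPi^1.25)^(1/1.25)
RVP^1.25 terms: 0.15 * 14.1^1.25 + 0.85 * 1.6^1.25 = 5.62798
RVP_blend = 5.62798^(1/1.25) = 3.984

3.984 psi


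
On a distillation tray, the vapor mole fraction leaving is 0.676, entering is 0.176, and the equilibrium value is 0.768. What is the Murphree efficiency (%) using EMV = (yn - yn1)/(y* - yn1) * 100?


Murphree vapor efficiency: EMV = (y_n - y_(n-1)) / (y*_n - y_(n-1)) * 100
EMV = (0.676 - 0.176) / (0.768 - 0.176) * 100 = 0.5 / 0.592 * 100 = 84.46

84.46 %


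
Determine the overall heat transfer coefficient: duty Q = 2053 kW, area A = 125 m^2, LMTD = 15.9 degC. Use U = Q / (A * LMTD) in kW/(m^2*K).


From Q = U*A*LMTD, U = Q / (A * LMTD)
U = 2053 / (125 * 15.9) = 2053 / 1987.5 = 1.033

1.033 kW/(m^2*K)


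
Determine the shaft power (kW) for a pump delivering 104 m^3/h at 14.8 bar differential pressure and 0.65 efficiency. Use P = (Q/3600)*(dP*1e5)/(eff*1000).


Q = 104 / 3600 = 0.0288889 m^3/s
P = 0.0288889 * (14.8 * 1e5) / 0.65 / 1000 = 65.78

65.78 kW


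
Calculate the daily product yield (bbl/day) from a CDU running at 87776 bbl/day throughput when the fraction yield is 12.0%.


Crude throughput = 87776 bbl/day
Fraction yield = 12.0%
yield = throughput * fraction / 100
yield = 87776 * 12.0 / 100 = 10533.12

10533.12 bbl/day


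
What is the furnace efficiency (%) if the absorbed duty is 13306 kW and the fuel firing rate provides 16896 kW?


Furnace efficiency = Q_absorbed / Q_fuel * 100
= 13306 / 16896 * 100 = 78.75

78.75 %


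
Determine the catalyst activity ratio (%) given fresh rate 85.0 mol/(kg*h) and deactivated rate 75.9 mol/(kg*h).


Activity (%) = (rate_used / rate_fresh) * 100
rate_used = 75.9, rate_fresh = 85.0
= (75.9 / 85.0) * 100
= 0.8929 * 100 = 89.29

89.29 %


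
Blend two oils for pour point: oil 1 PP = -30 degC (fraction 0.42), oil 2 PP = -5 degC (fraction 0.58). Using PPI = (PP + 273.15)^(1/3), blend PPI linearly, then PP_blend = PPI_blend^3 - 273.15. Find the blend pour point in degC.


PPI_1 = (-30 + 273.15)^(1/3) = 6.241535
PPI_2 = (-5 + 273.15)^(1/3) = 6.448508
PPI_blend = 0.42 * 6.241535 + 0.58 * 6.448508 = 6.361579
PP_blend = 6.361579^3 - 273.15 = 257.4511 - 273.15 = -15.7

-15.7 degC


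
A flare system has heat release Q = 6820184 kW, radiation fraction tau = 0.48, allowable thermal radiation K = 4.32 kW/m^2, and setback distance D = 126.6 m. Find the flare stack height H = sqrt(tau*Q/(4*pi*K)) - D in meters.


tau*Q/(4*pi*K) = 0.48 * 6820184 / (4 * pi * 4.32) = 60303.7
sqrt(60303.7) = 245.568
H = 245.568 - 126.6 = 119.0

119.0 m


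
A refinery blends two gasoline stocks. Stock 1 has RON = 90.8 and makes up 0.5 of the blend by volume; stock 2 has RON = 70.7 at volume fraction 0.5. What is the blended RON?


Linear blending: RON_blend = sum(vi * RONi)
Contribution 1: 0.5 * 90.8 = 45.4
Contribution 2: 0.5 * 70.7 = 35.35
RON_blend = 45.4 + 35.35 = 80.75

80.75


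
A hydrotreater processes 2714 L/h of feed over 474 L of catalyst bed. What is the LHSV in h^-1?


LHSV = volumetric feed rate / catalyst volume
= 2714 L/h / 474 L
= 5.726 h^-1

5.726 h^-1


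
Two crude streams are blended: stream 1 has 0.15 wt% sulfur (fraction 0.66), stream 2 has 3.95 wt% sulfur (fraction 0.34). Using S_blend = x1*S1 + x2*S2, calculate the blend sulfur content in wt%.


Linear sulfur blending: S_blend = x1*S1 + x2*S2
Contribution 1: 0.66 * 0.15 = 0.099 wt%
Contribution 2: 0.34 * 3.95 = 1.343 wt%
S_blend = 0.099 + 1.343 = 1.442

1.442 wt%


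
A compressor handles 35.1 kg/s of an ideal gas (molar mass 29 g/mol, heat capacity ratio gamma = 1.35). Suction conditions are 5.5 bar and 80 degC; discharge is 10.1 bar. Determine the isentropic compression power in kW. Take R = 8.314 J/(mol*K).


Isentropic work: W = m*(gamma/(gamma-1))*(R*T1/MW)*((P2/P1)^((gamma-1)/gamma) - 1)
T1 = 80 + 273.15 = 353.15 K
Pressure ratio = 10.1 / 5.5 = 1.83636
Exponent = (1.35 - 1)/1.35 = 0.259259
(P2/P1)^exp - 1 = 1.83636^0.259259 - 1 = 0.170667
W = 35.1 * 1.35 / 0.35 * 8.314 * 353.15 / 29 * 0.170667 = 2339

2339 kW


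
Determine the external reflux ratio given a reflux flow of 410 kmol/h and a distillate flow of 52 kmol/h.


Reflux ratio definition: R = L / D (liquid returned / distillate withdrawn)
L = 410 kmol/h, D = 52 kmol/h
R = 410 / 52 = 7.885

7.885


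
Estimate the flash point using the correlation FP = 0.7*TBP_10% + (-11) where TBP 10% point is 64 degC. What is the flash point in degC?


FP = 0.7 * 64 + (-11) = 33.8

33.8 degC


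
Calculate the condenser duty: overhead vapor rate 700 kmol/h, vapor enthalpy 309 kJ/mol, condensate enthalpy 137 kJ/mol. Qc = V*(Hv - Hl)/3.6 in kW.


Qc = 700 * (309 - 137) / 3.6 = 700 * 172 / 3.6 = 33440

33440 kW


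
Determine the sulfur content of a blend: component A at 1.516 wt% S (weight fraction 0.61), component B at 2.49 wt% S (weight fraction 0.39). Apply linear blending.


Linear sulfur blending: S_blend = x1*S1 + x2*S2
Contribution 1: 0.61 * 1.516 = 0.92476 wt%
Contribution 2: 0.39 * 2.49 = 0.9711 wt%
S_blend = 0.92476 + 0.9711 = 1.89586

1.89586 wt%


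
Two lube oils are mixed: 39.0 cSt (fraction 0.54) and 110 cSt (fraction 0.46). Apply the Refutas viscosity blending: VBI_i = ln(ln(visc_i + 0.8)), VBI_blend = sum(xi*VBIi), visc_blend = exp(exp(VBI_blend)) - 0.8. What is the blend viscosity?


Refutas method: VBN_i = 14.534*ln(ln(visc_i + 0.8)) + 10.975, blended linearly by mass fraction; since VBN is linear in VBI_i = ln(ln(visc_i + 0.8)) and the fractions sum to 1, blend VBI directly: visc = exp(exp(VBI_blend)) - 0.8
VBI_1 = ln(ln(39.0 + 0.8)) = 1.30396
VBI_2 = ln(ln(110 + 0.8)) = 1.54921
VBI_blend = 0.54 * 1.30396 + 0.46 * 1.54921 = 1.41678
visc_blend = exp(exp(1.41678)) - 0.8 = 60.99

60.99 cSt


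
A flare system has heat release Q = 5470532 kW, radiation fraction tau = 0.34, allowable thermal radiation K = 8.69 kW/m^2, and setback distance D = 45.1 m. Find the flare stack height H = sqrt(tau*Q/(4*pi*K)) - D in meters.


tau*Q/(4*pi*K) = 0.34 * 5470532 / (4 * pi * 8.69) = 17032.5
sqrt(17032.5) = 130.509
H = 130.509 - 45.1 = 85.41

85.41 m


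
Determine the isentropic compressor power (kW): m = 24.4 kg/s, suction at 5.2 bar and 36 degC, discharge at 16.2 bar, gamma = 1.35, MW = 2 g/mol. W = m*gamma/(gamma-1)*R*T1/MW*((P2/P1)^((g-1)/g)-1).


Isentropic work: W = m*(gamma/(gamma-1))*(R*T1/MW)*((P2/P1)^((gamma-1)/gamma) - 1)
T1 = 36 + 273.15 = 309.15 K
Pressure ratio = 16.2 / 5.2 = 3.11538
Exponent = (1.35 - 1)/1.35 = 0.259259
(P2/P1)^exp - 1 = 3.11538^0.259259 - 1 = 0.342602
W = 24.4 * 1.35 / 0.35 * 8.314 * 309.15 / 2 * 0.342602 = 41440

41440 kW


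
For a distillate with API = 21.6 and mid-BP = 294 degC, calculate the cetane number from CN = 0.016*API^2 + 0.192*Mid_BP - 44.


CN = 0.016 * 21.6^2 + 0.192 * 294 - 44
CN = 7.46496 + 56.448 - 44 = 19.91296

19.91296


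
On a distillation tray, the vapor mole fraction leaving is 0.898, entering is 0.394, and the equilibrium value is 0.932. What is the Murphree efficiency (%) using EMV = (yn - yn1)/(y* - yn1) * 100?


Murphree vapor efficiency: EMV = (y_n - y_(n-1)) / (y*_n - y_(n-1)) * 100
EMV = (0.898 - 0.394) / (0.932 - 0.394) * 100 = 0.504 / 0.538 * 100 = 93.68

93.68 %


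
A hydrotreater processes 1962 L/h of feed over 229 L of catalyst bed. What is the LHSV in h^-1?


LHSV = volumetric feed rate / catalyst volume
= 1962 L/h / 229 L
= 8.568 h^-1

8.568 h^-1


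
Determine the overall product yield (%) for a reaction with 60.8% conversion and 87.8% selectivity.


Overall yield = conversion (%) * selectivity (%) / 100
Conversion = 60.8%, Selectivity = 87.8%
Y = 60.8 * 87.8 / 100
= 53.3824 %

53.3824 %


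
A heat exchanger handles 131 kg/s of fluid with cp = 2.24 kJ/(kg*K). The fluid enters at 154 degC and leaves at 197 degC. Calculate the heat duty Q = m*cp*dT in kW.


Q = m_dot * cp * delta_T
delta_T = 197 - 154 = 43 K
Q = 131 * 2.24 * 43
= 293.44 * 43
= 12617.92 kW

12617.92 kW


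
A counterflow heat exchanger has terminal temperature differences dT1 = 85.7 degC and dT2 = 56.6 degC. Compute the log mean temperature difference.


LMTD = (dT1 - dT2) / ln(dT1/dT2)
= (85.7 - 56.6) / ln(85.7 / 56.6) = 29.1 / 0.414844 = 70.15

70.15 degC


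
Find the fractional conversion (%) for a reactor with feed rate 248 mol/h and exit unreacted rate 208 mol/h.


X = (F_in - F_out) / F_in * 100
Moles reacted = 248 - 208 = 40
X = 40 / 248 * 100
= 0.1613 * 100
= 16.13 %

16.13 %


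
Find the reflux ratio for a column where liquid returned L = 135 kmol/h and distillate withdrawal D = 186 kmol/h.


Reflux ratio definition: R = L / D (liquid returned / distillate withdrawn)
L = 135 kmol/h, D = 186 kmol/h
R = 135 / 186 = 0.7258

0.7258


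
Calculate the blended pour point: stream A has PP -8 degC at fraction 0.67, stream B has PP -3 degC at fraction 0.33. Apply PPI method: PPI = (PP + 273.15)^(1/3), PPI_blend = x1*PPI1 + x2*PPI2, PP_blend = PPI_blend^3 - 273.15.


PPI_1 = (-8 + 273.15)^(1/3) = 6.42437
PPI_2 = (-3 + 273.15)^(1/3) = 6.464501
PPI_blend = 0.67 * 6.42437 + 0.33 * 6.464501 = 6.437613
PP_blend = 6.437613^3 - 273.15 = 266.7931 - 273.15 = -6.36

-6.36 degC


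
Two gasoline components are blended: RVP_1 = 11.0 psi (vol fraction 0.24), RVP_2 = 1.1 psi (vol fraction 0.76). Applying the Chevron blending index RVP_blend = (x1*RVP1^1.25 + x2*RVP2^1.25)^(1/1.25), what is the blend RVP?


Chevron index: RVP_blend = (sum xi*RVPi^1.25)^(1/1.25)
RVP^1.25 terms: 0.24 * 11.0^1.25 + 0.76 * 1.1^1.25 = 5.66402
RVP_blend = 5.66402^(1/1.25) = 4.004

4.004 psi


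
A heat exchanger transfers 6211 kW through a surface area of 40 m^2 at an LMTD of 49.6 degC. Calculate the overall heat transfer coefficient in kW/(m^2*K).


From Q = U*A*LMTD, U = Q / (A * LMTD)
U = 6211 / (40 * 49.6) = 6211 / 1984 = 3.131

3.131 kW/(m^2*K)


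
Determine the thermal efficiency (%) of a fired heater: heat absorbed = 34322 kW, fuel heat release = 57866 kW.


Furnace efficiency = Q_absorbed / Q_fuel * 100
= 34322 / 57866 * 100 = 59.31

59.31 %


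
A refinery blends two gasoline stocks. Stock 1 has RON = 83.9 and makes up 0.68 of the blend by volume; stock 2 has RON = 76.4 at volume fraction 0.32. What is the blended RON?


Linear blending: RON_blend = sum(vi * RONi)
Contribution 1: 0.68 * 83.9 = 57.052
Contribution 2: 0.32 * 76.4 = 24.448
RON_blend = 57.052 + 24.448 = 81.5

81.5


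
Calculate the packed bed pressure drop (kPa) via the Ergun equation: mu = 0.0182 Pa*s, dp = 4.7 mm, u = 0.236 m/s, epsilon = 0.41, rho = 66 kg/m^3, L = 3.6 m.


dp = 4.7 mm = 0.0047 m
Viscous term = 150*0.0182*0.236*(1-0.41)^2 / (0.0047^2*0.41^3) = 147310
Inertial term = 1.75*66*0.236^2*(1-0.41) / (0.0047*0.41^3) = 11716.8
dP/L = 147310 + 11716.8 = 159027 Pa/m
dP = 159027 * 3.6 / 1000 = 572.5 kPa

572.5 kPa


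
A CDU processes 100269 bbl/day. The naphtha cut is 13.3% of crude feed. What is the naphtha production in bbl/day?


Crude throughput = 100269 bbl/day
Fraction yield = 13.3%
yield = throughput * fraction / 100
yield = 100269 * 13.3 / 100 = 13335.777

13335.777 bbl/day


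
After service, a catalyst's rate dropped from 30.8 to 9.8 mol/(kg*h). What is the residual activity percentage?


Activity (%) = (rate_used / rate_fresh) * 100
rate_used = 9.8, rate_fresh = 30.8
= (9.8 / 30.8) * 100
= 0.3182 * 100 = 31.82

31.82 %


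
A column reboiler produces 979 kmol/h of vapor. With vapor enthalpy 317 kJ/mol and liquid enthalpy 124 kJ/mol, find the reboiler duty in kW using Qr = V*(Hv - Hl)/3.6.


Qr = 979 * (317 - 124) / 3.6 = 979 * 193 / 3.6 = 52490

52490 kW


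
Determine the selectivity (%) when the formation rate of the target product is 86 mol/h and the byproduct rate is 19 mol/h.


Selectivity = desired / (desired + undesired) * 100
Total products = 86 + 19 = 105 mol/h
S = 86 / 105 * 100
= 0.8190 * 100
= 81.90 %

81.90 %


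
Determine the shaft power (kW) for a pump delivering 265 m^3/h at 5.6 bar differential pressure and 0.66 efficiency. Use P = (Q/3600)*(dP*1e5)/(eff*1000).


Q = 265 / 3600 = 0.0736111 m^3/s
P = 0.0736111 * (5.6 * 1e5) / 0.66 / 1000 = 62.46

62.46 kW


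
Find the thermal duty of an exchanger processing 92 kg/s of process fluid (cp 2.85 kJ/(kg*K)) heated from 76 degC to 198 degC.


Q = m_dot * cp * delta_T
delta_T = 198 - 76 = 122 K
Q = 92 * 2.85 * 122
= 262.2 * 122
= 31988.4 kW

31988.4 kW


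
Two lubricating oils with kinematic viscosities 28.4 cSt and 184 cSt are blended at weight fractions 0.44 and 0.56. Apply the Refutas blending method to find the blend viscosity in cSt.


Refutas method: VBN_i = 14.534*ln(ln(visc_i + 0.8)) + 10.975, blended linearly by mass fraction; since VBN is linear in VBI_i = ln(ln(visc_i + 0.8)) and the fractions sum to 1, blend VBI directly: visc = exp(exp(VBI_blend)) - 0.8
VBI_1 = ln(ln(28.4 + 0.8)) = 1.21615
VBI_2 = ln(ln(184 + 0.8)) = 1.65236
VBI_blend = 0.44 * 1.21615 + 0.56 * 1.65236 = 1.46043
visc_blend = exp(exp(1.46043)) - 0.8 = 73.48

73.48 cSt


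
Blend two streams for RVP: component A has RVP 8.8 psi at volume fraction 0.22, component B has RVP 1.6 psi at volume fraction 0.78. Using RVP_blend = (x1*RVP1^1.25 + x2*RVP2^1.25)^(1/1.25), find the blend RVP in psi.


Chevron index: RVP_blend = (sum xi*RVPi^1.25)^(1/1.25)
RVP^1.25 terms: 0.22 * 8.8^1.25 + 0.78 * 1.6^1.25 = 4.73807
RVP_blend = 4.73807^(1/1.25) = 3.471

3.471 psi


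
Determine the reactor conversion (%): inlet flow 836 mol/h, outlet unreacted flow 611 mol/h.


X = (F_in - F_out) / F_in * 100
Moles reacted = 836 - 611 = 225
X = 225 / 836 * 100
= 0.2691 * 100
= 26.91 %

26.91 %


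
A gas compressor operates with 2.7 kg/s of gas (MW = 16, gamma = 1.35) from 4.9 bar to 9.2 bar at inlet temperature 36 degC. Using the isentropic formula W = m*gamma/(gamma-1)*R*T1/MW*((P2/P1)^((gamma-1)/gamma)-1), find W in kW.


Isentropic work: W = m*(gamma/(gamma-1))*(R*T1/MW)*((P2/P1)^((gamma-1)/gamma) - 1)
T1 = 36 + 273.15 = 309.15 K
Pressure ratio = 9.2 / 4.9 = 1.87755
Exponent = (1.35 - 1)/1.35 = 0.259259
(P2/P1)^exp - 1 = 1.87755^0.259259 - 1 = 0.177419
W = 2.7 * 1.35 / 0.35 * 8.314 * 309.15 / 16 * 0.177419 = 296.8

296.8 kW


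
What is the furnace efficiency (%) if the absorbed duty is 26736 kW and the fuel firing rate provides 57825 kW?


Furnace efficiency = Q_absorbed / Q_fuel * 100
= 26736 / 57825 * 100 = 46.24

46.24 %


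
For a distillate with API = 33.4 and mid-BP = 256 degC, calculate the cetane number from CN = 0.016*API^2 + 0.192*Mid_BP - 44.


CN = 0.016 * 33.4^2 + 0.192 * 256 - 44
CN = 17.84896 + 49.152 - 44 = 23.00096

23.00096


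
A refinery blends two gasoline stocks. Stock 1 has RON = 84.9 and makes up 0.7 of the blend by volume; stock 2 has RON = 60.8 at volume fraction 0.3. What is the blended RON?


Linear blending: RON_blend = sum(vi * RONi)
Contribution 1: 0.7 * 84.9 = 59.43
Contribution 2: 0.3 * 60.8 = 18.24
RON_blend = 59.43 + 18.24 = 77.67

77.67


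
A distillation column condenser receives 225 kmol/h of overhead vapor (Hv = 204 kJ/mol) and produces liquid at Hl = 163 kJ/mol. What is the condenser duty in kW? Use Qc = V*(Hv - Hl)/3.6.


Qc = 225 * (204 - 163) / 3.6 = 225 * 41 / 3.6 = 2562

2562 kW


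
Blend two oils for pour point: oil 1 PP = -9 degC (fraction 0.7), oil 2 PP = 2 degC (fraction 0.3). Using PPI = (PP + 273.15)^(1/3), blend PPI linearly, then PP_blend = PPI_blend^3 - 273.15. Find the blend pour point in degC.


PPI_1 = (-9 + 273.15)^(1/3) = 6.416283
PPI_2 = (2 + 273.15)^(1/3) = 6.504139
PPI_blend = 0.7 * 6.416283 + 0.3 * 6.504139 = 6.44264
PP_blend = 6.44264^3 - 273.15 = 267.4186 - 273.15 = -5.73

-5.73 degC


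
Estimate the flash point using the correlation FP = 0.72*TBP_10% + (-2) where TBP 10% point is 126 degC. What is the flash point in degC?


FP = 0.72 * 126 + (-2) = 88.72

88.72 degC


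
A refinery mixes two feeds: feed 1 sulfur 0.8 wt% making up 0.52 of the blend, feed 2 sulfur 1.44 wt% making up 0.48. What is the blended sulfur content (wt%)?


Linear sulfur blending: S_blend = x1*S1 + x2*S2
Contribution 1: 0.52 * 0.8 = 0.416 wt%
Contribution 2: 0.48 * 1.44 = 0.6912 wt%
S_blend = 0.416 + 0.6912 = 1.1072

1.1072 wt%


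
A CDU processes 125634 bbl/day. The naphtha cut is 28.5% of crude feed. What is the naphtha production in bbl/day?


Crude throughput = 125634 bbl/day
Fraction yield = 28.5%
yield = throughput * fraction / 100
yield = 125634 * 28.5 / 100 = 35805.69

35805.69 bbl/day


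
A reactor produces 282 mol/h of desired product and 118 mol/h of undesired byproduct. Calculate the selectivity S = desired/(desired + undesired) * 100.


Selectivity = desired / (desired + undesired) * 100
Total products = 282 + 118 = 400 mol/h
S = 282 / 400 * 100
= 0.7050 * 100
= 70.50 %

70.50 %


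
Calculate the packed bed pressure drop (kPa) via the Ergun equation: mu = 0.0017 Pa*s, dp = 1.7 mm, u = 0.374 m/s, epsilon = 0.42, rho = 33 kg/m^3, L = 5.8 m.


dp = 1.7 mm = 0.0017 m
Viscous term = 150*0.0017*0.374*(1-0.42)^2 / (0.0017^2*0.42^3) = 149838
Inertial term = 1.75*33*0.374^2*(1-0.42) / (0.0017*0.42^3) = 37198.6
dP/L = 149838 + 37198.6 = 187037 Pa/m
dP = 187037 * 5.8 / 1000 = 1085 kPa

1085 kPa


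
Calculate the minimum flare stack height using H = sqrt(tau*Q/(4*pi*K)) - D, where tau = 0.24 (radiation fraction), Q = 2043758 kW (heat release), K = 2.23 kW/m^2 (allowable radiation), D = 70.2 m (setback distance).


tau*Q/(4*pi*K) = 0.24 * 2043758 / (4 * pi * 2.23) = 17503.5
sqrt(17503.5) = 132.301
H = 132.301 - 70.2 = 62.10

62.10 m


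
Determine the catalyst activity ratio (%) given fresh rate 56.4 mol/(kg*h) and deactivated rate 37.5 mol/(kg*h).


Activity (%) = (rate_used / rate_fresh) * 100
rate_used = 37.5, rate_fresh = 56.4
= (37.5 / 56.4) * 100
= 0.6649 * 100 = 66.49

66.49 %


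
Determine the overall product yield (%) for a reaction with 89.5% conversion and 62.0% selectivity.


Overall yield = conversion (%) * selectivity (%) / 100
Conversion = 89.5%, Selectivity = 62.0%
Y = 89.5 * 62.0 / 100
= 55.49 %

55.49 %


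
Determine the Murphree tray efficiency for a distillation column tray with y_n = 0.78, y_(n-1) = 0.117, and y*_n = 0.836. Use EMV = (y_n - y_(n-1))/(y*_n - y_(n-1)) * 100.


Murphree vapor efficiency: EMV = (y_n - y_(n-1)) / (y*_n - y_(n-1)) * 100
EMV = (0.78 - 0.117) / (0.836 - 0.117) * 100 = 0.663 / 0.719 * 100 = 92.21

92.21 %


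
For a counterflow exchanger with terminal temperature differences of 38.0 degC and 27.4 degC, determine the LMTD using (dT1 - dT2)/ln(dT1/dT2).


LMTD = (dT1 - dT2) / ln(dT1/dT2)
= (38.0 - 27.4) / ln(38.0 / 27.4) = 10.6 / 0.327043 = 32.41

32.41 degC


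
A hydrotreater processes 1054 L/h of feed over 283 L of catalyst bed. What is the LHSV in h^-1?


LHSV = volumetric feed rate / catalyst volume
= 1054 L/h / 283 L
= 3.724 h^-1

3.724 h^-1


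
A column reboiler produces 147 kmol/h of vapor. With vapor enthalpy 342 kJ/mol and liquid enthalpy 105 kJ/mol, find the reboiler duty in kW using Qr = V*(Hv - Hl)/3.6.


Qr = 147 * (342 - 105) / 3.6 = 147 * 237 / 3.6 = 9678

9678 kW


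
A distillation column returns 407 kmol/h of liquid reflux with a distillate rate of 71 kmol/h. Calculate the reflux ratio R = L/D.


Reflux ratio definition: R = L / D (liquid returned / distillate withdrawn)
L = 407 kmol/h, D = 71 kmol/h
R = 407 / 71 = 5.732

5.732


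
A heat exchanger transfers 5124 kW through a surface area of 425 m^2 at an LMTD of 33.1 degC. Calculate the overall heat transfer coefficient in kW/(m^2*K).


From Q = U*A*LMTD, U = Q / (A * LMTD)
U = 5124 / (425 * 33.1) = 5124 / 14067.5 = 0.3642

0.3642 kW/(m^2*K)


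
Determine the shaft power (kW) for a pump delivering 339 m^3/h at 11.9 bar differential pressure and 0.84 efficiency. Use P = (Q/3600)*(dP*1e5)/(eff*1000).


Q = 339 / 3600 = 0.0941667 m^3/s
P = 0.0941667 * (11.9 * 1e5) / 0.84 / 1000 = 133.4

133.4 kW
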